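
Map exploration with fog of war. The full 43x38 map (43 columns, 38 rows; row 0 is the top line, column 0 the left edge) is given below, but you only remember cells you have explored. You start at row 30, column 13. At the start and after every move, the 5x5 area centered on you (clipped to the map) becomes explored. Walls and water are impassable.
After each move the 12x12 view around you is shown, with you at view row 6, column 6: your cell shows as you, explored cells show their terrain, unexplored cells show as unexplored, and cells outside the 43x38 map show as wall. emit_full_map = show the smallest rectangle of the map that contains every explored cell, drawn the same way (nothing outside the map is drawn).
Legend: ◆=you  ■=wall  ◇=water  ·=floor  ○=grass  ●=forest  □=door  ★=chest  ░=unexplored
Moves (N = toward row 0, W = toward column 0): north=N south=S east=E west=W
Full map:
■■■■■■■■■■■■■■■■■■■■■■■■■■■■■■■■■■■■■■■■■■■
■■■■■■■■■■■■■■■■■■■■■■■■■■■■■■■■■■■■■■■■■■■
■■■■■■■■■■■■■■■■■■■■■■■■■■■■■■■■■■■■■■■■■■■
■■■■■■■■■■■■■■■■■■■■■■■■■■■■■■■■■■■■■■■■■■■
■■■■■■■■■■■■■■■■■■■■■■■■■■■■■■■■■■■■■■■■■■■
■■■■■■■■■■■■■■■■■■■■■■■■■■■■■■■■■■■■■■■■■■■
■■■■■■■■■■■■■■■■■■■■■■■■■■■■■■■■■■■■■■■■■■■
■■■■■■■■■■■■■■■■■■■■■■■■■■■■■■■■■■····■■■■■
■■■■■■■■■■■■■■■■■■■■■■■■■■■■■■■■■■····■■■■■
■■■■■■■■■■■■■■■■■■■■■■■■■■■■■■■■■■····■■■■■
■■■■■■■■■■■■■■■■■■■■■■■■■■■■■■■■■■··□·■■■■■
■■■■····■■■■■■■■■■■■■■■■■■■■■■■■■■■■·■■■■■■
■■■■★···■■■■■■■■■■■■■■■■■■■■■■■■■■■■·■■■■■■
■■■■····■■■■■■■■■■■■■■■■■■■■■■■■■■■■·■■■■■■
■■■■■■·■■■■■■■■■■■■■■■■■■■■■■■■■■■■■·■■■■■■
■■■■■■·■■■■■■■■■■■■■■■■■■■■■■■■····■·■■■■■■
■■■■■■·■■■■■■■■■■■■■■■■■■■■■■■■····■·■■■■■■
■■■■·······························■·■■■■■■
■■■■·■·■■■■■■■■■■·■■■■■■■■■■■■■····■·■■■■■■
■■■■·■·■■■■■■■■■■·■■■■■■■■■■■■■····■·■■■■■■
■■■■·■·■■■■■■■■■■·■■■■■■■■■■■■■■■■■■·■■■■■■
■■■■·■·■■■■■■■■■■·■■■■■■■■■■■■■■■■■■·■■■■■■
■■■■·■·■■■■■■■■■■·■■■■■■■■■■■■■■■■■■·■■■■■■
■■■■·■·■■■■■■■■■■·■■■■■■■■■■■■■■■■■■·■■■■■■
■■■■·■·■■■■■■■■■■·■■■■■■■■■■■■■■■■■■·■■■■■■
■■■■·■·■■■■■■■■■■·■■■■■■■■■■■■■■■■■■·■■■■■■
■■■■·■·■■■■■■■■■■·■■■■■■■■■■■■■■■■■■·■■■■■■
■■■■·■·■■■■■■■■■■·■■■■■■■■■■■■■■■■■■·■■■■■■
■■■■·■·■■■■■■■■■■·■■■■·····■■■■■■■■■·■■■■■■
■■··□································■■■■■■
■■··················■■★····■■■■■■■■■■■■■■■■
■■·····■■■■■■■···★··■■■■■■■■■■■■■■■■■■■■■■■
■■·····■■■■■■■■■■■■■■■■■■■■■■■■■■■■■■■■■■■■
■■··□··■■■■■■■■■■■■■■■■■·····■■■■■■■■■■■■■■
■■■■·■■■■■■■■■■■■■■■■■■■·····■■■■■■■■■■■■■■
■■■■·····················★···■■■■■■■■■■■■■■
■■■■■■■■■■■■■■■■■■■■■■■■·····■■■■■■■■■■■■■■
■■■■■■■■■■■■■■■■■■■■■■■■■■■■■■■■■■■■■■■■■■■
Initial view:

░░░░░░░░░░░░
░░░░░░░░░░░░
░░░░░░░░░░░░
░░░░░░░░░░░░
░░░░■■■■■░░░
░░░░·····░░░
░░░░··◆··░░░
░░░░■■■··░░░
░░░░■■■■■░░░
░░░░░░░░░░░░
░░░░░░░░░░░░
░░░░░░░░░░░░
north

░░░░░░░░░░░░
░░░░░░░░░░░░
░░░░░░░░░░░░
░░░░░░░░░░░░
░░░░■■■■■░░░
░░░░■■■■■░░░
░░░░··◆··░░░
░░░░·····░░░
░░░░■■■··░░░
░░░░■■■■■░░░
░░░░░░░░░░░░
░░░░░░░░░░░░

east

░░░░░░░░░░░░
░░░░░░░░░░░░
░░░░░░░░░░░░
░░░░░░░░░░░░
░░░■■■■■■░░░
░░░■■■■■■░░░
░░░···◆··░░░
░░░······░░░
░░░■■■···░░░
░░░■■■■■░░░░
░░░░░░░░░░░░
░░░░░░░░░░░░

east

░░░░░░░░░░░░
░░░░░░░░░░░░
░░░░░░░░░░░░
░░░░░░░░░░░░
░░■■■■■■·░░░
░░■■■■■■·░░░
░░····◆··░░░
░░·······░░░
░░■■■···★░░░
░░■■■■■░░░░░
░░░░░░░░░░░░
░░░░░░░░░░░░

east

░░░░░░░░░░░░
░░░░░░░░░░░░
░░░░░░░░░░░░
░░░░░░░░░░░░
░■■■■■■·■░░░
░■■■■■■·■░░░
░·····◆··░░░
░········░░░
░■■■···★·░░░
░■■■■■░░░░░░
░░░░░░░░░░░░
░░░░░░░░░░░░

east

░░░░░░░░░░░░
░░░░░░░░░░░░
░░░░░░░░░░░░
░░░░░░░░░░░░
■■■■■■·■■░░░
■■■■■■·■■░░░
······◆··░░░
·········░░░
■■■···★··░░░
■■■■■░░░░░░░
░░░░░░░░░░░░
░░░░░░░░░░░░

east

░░░░░░░░░░░░
░░░░░░░░░░░░
░░░░░░░░░░░░
░░░░░░░░░░░░
■■■■■·■■■░░░
■■■■■·■■■░░░
······◆··░░░
········■░░░
■■···★··■░░░
■■■■░░░░░░░░
░░░░░░░░░░░░
░░░░░░░░░░░░

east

░░░░░░░░░░░░
░░░░░░░░░░░░
░░░░░░░░░░░░
░░░░░░░░░░░░
■■■■·■■■■░░░
■■■■·■■■■░░░
······◆··░░░
·······■■░░░
■···★··■■░░░
■■■░░░░░░░░░
░░░░░░░░░░░░
░░░░░░░░░░░░

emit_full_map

■■■■■■·■■■■
■■■■■■·■■■■
········◆··
·········■■
■■■···★··■■
■■■■■░░░░░░

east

░░░░░░░░░░░░
░░░░░░░░░░░░
░░░░░░░░░░░░
░░░░░░░░░░░░
■■■·■■■■■░░░
■■■·■■■■·░░░
······◆··░░░
······■■★░░░
···★··■■■░░░
■■░░░░░░░░░░
░░░░░░░░░░░░
░░░░░░░░░░░░

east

░░░░░░░░░░░░
░░░░░░░░░░░░
░░░░░░░░░░░░
░░░░░░░░░░░░
■■·■■■■■■░░░
■■·■■■■··░░░
······◆··░░░
·····■■★·░░░
··★··■■■■░░░
■░░░░░░░░░░░
░░░░░░░░░░░░
░░░░░░░░░░░░

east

░░░░░░░░░░░░
░░░░░░░░░░░░
░░░░░░░░░░░░
░░░░░░░░░░░░
■·■■■■■■■░░░
■·■■■■···░░░
······◆··░░░
····■■★··░░░
·★··■■■■■░░░
░░░░░░░░░░░░
░░░░░░░░░░░░
░░░░░░░░░░░░

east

░░░░░░░░░░░░
░░░░░░░░░░░░
░░░░░░░░░░░░
░░░░░░░░░░░░
·■■■■■■■■░░░
·■■■■····░░░
······◆··░░░
···■■★···░░░
★··■■■■■■░░░
░░░░░░░░░░░░
░░░░░░░░░░░░
░░░░░░░░░░░░

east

░░░░░░░░░░░░
░░░░░░░░░░░░
░░░░░░░░░░░░
░░░░░░░░░░░░
■■■■■■■■■░░░
■■■■·····░░░
······◆··░░░
··■■★····░░░
··■■■■■■■░░░
░░░░░░░░░░░░
░░░░░░░░░░░░
░░░░░░░░░░░░

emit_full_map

■■■■■■·■■■■■■■■■
■■■■■■·■■■■·····
·············◆··
·········■■★····
■■■···★··■■■■■■■
■■■■■░░░░░░░░░░░

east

░░░░░░░░░░░░
░░░░░░░░░░░░
░░░░░░░░░░░░
░░░░░░░░░░░░
■■■■■■■■■░░░
■■■·····■░░░
······◆··░░░
·■■★····■░░░
·■■■■■■■■░░░
░░░░░░░░░░░░
░░░░░░░░░░░░
░░░░░░░░░░░░

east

░░░░░░░░░░░░
░░░░░░░░░░░░
░░░░░░░░░░░░
░░░░░░░░░░░░
■■■■■■■■■░░░
■■·····■■░░░
······◆··░░░
■■★····■■░░░
■■■■■■■■■░░░
░░░░░░░░░░░░
░░░░░░░░░░░░
░░░░░░░░░░░░

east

░░░░░░░░░░░░
░░░░░░░░░░░░
░░░░░░░░░░░░
░░░░░░░░░░░░
■■■■■■■■■░░░
■·····■■■░░░
······◆··░░░
■★····■■■░░░
■■■■■■■■■░░░
░░░░░░░░░░░░
░░░░░░░░░░░░
░░░░░░░░░░░░

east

░░░░░░░░░░░░
░░░░░░░░░░░░
░░░░░░░░░░░░
░░░░░░░░░░░░
■■■■■■■■■░░░
·····■■■■░░░
······◆··░░░
★····■■■■░░░
■■■■■■■■■░░░
░░░░░░░░░░░░
░░░░░░░░░░░░
░░░░░░░░░░░░

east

░░░░░░░░░░░░
░░░░░░░░░░░░
░░░░░░░░░░░░
░░░░░░░░░░░░
■■■■■■■■■░░░
····■■■■■░░░
······◆··░░░
····■■■■■░░░
■■■■■■■■■░░░
░░░░░░░░░░░░
░░░░░░░░░░░░
░░░░░░░░░░░░

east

░░░░░░░░░░░░
░░░░░░░░░░░░
░░░░░░░░░░░░
░░░░░░░░░░░░
■■■■■■■■■░░░
···■■■■■■░░░
······◆··░░░
···■■■■■■░░░
■■■■■■■■■░░░
░░░░░░░░░░░░
░░░░░░░░░░░░
░░░░░░░░░░░░

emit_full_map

■■■■■■·■■■■■■■■■■■■■■■
■■■■■■·■■■■·····■■■■■■
···················◆··
·········■■★····■■■■■■
■■■···★··■■■■■■■■■■■■■
■■■■■░░░░░░░░░░░░░░░░░

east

░░░░░░░░░░░░
░░░░░░░░░░░░
░░░░░░░░░░░░
░░░░░░░░░░░░
■■■■■■■■■░░░
··■■■■■■■░░░
······◆··░░░
··■■■■■■■░░░
■■■■■■■■■░░░
░░░░░░░░░░░░
░░░░░░░░░░░░
░░░░░░░░░░░░

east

░░░░░░░░░░░░
░░░░░░░░░░░░
░░░░░░░░░░░░
░░░░░░░░░░░░
■■■■■■■■■░░░
·■■■■■■■■░░░
······◆··░░░
·■■■■■■■■░░░
■■■■■■■■■░░░
░░░░░░░░░░░░
░░░░░░░░░░░░
░░░░░░░░░░░░

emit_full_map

■■■■■■·■■■■■■■■■■■■■■■■■
■■■■■■·■■■■·····■■■■■■■■
·····················◆··
·········■■★····■■■■■■■■
■■■···★··■■■■■■■■■■■■■■■
■■■■■░░░░░░░░░░░░░░░░░░░


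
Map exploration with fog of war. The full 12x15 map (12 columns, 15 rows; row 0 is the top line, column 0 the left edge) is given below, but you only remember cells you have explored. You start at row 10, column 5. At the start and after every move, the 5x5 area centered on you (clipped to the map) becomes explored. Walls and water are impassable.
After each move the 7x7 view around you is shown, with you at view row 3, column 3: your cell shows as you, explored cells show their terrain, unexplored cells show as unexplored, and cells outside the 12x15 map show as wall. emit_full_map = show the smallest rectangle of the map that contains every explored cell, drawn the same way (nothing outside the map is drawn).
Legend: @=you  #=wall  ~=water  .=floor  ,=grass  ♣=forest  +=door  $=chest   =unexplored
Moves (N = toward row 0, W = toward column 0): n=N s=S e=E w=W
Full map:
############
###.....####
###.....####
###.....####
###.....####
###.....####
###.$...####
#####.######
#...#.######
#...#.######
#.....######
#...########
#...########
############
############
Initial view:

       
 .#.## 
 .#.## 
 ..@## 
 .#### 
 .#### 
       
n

       
 ##.## 
 .#.## 
 .#@## 
 ...## 
 .#### 
 .#### 

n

       
 .$... 
 ##.## 
 .#@## 
 .#.## 
 ...## 
 .#### 

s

 .$... 
 ##.## 
 .#.## 
 .#@## 
 ...## 
 .#### 
 .#### 

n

       
 .$... 
 ##.## 
 .#@## 
 .#.## 
 ...## 
 .#### 

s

 .$... 
 ##.## 
 .#.## 
 .#@## 
 ...## 
 .#### 
 .#### 

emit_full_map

.$...
##.##
.#.##
.#@##
...##
.####
.####


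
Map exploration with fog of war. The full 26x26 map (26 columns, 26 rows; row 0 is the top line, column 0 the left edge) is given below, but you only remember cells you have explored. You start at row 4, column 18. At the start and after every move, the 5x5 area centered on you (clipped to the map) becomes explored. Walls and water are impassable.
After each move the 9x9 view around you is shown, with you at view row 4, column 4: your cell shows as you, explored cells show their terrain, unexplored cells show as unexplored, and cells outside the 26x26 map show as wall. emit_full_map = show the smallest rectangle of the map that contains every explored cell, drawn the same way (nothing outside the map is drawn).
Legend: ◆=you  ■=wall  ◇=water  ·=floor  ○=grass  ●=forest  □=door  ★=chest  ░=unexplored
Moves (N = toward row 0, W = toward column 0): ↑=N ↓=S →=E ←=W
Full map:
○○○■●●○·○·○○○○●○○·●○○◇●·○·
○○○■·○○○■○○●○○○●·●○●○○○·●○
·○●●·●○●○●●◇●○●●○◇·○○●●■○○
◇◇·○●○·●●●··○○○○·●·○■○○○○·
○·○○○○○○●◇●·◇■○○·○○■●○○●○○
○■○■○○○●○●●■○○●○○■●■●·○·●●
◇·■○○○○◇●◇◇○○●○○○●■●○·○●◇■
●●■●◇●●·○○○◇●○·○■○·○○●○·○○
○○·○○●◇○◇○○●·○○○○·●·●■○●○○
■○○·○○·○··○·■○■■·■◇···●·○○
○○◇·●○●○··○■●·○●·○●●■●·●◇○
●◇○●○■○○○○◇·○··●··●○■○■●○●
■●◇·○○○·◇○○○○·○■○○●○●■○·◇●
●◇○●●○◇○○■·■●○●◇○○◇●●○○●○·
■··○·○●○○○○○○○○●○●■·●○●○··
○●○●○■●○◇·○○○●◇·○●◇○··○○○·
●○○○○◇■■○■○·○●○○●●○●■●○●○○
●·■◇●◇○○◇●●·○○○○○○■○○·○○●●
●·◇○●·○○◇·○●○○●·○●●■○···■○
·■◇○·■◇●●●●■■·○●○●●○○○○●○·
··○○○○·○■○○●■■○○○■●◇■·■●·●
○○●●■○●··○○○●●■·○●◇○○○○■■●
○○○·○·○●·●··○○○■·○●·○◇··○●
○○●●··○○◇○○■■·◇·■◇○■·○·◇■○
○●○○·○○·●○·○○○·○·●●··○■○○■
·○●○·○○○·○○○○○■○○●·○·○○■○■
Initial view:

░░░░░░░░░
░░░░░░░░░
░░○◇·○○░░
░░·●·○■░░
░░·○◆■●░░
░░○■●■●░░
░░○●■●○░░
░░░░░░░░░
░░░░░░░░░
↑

■■■■■■■■■
░░░░░░░░░
░░·●○●○░░
░░○◇·○○░░
░░·●◆○■░░
░░·○○■●░░
░░○■●■●░░
░░○●■●○░░
░░░░░░░░░

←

■■■■■■■■■
░░░░░░░░░
░░●·●○●○░
░░●○◇·○○░
░░○·◆·○■░
░░○·○○■●░
░░○○■●■●░
░░░○●■●○░
░░░░░░░░░

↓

░░░░░░░░░
░░●·●○●○░
░░●○◇·○○░
░░○·●·○■░
░░○·◆○■●░
░░○○■●■●░
░░○○●■●○░
░░░░░░░░░
░░░░░░░░░

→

░░░░░░░░░
░●·●○●○░░
░●○◇·○○░░
░○·●·○■░░
░○·○◆■●░░
░○○■●■●░░
░○○●■●○░░
░░░░░░░░░
░░░░░░░░░

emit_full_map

●·●○●○
●○◇·○○
○·●·○■
○·○◆■●
○○■●■●
○○●■●○

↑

■■■■■■■■■
░░░░░░░░░
░●·●○●○░░
░●○◇·○○░░
░○·●◆○■░░
░○·○○■●░░
░○○■●■●░░
░○○●■●○░░
░░░░░░░░░

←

■■■■■■■■■
░░░░░░░░░
░░●·●○●○░
░░●○◇·○○░
░░○·◆·○■░
░░○·○○■●░
░░○○■●■●░
░░○○●■●○░
░░░░░░░░░

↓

░░░░░░░░░
░░●·●○●○░
░░●○◇·○○░
░░○·●·○■░
░░○·◆○■●░
░░○○■●■●░
░░○○●■●○░
░░░░░░░░░
░░░░░░░░░

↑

■■■■■■■■■
░░░░░░░░░
░░●·●○●○░
░░●○◇·○○░
░░○·◆·○■░
░░○·○○■●░
░░○○■●■●░
░░○○●■●○░
░░░░░░░░░

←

■■■■■■■■■
░░░░░░░░░
░░○●·●○●○
░░●●○◇·○○
░░○○◆●·○■
░░○○·○○■●
░░●○○■●■●
░░░○○●■●○
░░░░░░░░░

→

■■■■■■■■■
░░░░░░░░░
░○●·●○●○░
░●●○◇·○○░
░○○·◆·○■░
░○○·○○■●░
░●○○■●■●░
░░○○●■●○░
░░░░░░░░░

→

■■■■■■■■■
░░░░░░░░░
○●·●○●○░░
●●○◇·○○░░
○○·●◆○■░░
○○·○○■●░░
●○○■●■●░░
░○○●■●○░░
░░░░░░░░░

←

■■■■■■■■■
░░░░░░░░░
░○●·●○●○░
░●●○◇·○○░
░○○·◆·○■░
░○○·○○■●░
░●○○■●■●░
░░○○●■●○░
░░░░░░░░░

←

■■■■■■■■■
░░░░░░░░░
░░○●·●○●○
░░●●○◇·○○
░░○○◆●·○■
░░○○·○○■●
░░●○○■●■●
░░░○○●■●○
░░░░░░░░░


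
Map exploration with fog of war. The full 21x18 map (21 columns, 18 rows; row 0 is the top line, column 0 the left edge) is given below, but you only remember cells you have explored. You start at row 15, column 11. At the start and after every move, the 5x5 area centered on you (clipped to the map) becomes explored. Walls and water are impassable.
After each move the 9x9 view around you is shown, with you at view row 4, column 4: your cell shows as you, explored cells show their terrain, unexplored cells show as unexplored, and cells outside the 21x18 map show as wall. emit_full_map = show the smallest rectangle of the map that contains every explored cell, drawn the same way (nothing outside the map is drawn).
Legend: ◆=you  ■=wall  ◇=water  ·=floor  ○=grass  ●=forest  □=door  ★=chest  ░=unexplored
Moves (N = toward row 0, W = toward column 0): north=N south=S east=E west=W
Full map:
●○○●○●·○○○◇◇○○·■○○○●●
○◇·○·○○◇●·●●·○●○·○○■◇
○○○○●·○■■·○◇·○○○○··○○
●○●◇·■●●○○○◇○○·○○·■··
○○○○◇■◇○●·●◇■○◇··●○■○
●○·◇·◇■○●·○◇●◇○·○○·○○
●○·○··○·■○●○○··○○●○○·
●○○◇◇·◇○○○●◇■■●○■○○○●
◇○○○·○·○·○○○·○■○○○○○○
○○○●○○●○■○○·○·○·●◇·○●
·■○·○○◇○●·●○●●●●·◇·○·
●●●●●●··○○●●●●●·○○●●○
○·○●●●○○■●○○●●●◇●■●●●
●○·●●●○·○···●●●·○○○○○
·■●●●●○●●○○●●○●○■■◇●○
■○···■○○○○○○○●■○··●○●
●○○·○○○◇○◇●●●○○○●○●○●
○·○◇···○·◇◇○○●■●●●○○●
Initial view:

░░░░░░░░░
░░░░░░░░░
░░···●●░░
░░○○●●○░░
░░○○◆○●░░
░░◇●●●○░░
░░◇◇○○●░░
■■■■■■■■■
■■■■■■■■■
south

░░░░░░░░░
░░···●●░░
░░○○●●○░░
░░○○○○●░░
░░◇●◆●○░░
░░◇◇○○●░░
■■■■■■■■■
■■■■■■■■■
■■■■■■■■■

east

░░░░░░░░░
░···●●░░░
░○○●●○●░░
░○○○○●■░░
░◇●●◆○○░░
░◇◇○○●■░░
■■■■■■■■■
■■■■■■■■■
■■■■■■■■■

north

░░░░░░░░░
░░░░░░░░░
░···●●●░░
░○○●●○●░░
░○○○◆●■░░
░◇●●●○○░░
░◇◇○○●■░░
■■■■■■■■■
■■■■■■■■■

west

░░░░░░░░░
░░░░░░░░░
░░···●●●░
░░○○●●○●░
░░○○◆○●■░
░░◇●●●○○░
░░◇◇○○●■░
■■■■■■■■■
■■■■■■■■■

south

░░░░░░░░░
░░···●●●░
░░○○●●○●░
░░○○○○●■░
░░◇●◆●○○░
░░◇◇○○●■░
■■■■■■■■■
■■■■■■■■■
■■■■■■■■■

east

░░░░░░░░░
░···●●●░░
░○○●●○●░░
░○○○○●■░░
░◇●●◆○○░░
░◇◇○○●■░░
■■■■■■■■■
■■■■■■■■■
■■■■■■■■■

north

░░░░░░░░░
░░░░░░░░░
░···●●●░░
░○○●●○●░░
░○○○◆●■░░
░◇●●●○○░░
░◇◇○○●■░░
■■■■■■■■■
■■■■■■■■■

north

░░░░░░░░░
░░░░░░░░░
░░○○●●●░░
░···●●●░░
░○○●◆○●░░
░○○○○●■░░
░◇●●●○○░░
░◇◇○○●■░░
■■■■■■■■■

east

░░░░░░░░░
░░░░░░░░░
░○○●●●◇░░
···●●●·░░
○○●●◆●○░░
○○○○●■○░░
◇●●●○○○░░
◇◇○○●■░░░
■■■■■■■■■

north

░░░░░░░░░
░░░░░░░░░
░░●●●●·░░
░○○●●●◇░░
···●◆●·░░
○○●●○●○░░
○○○○●■○░░
◇●●●○○○░░
◇◇○○●■░░░

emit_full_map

░░●●●●·
░○○●●●◇
···●◆●·
○○●●○●○
○○○○●■○
◇●●●○○○
◇◇○○●■░

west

░░░░░░░░░
░░░░░░░░░
░░●●●●●·░
░░○○●●●◇░
░···◆●●·░
░○○●●○●○░
░○○○○●■○░
░◇●●●○○○░
░◇◇○○●■░░

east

░░░░░░░░░
░░░░░░░░░
░●●●●●·░░
░○○●●●◇░░
···●◆●·░░
○○●●○●○░░
○○○○●■○░░
◇●●●○○○░░
◇◇○○●■░░░

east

░░░░░░░░░
░░░░░░░░░
●●●●●·○░░
○○●●●◇●░░
··●●◆·○░░
○●●○●○■░░
○○○●■○·░░
●●●○○○░░░
◇○○●■░░░░

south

░░░░░░░░░
●●●●●·○░░
○○●●●◇●░░
··●●●·○░░
○●●○◆○■░░
○○○●■○·░░
●●●○○○●░░
◇○○●■░░░░
■■■■■■■■■

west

░░░░░░░░░
░●●●●●·○░
░○○●●●◇●░
···●●●·○░
○○●●◆●○■░
○○○○●■○·░
◇●●●○○○●░
◇◇○○●■░░░
■■■■■■■■■

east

░░░░░░░░░
●●●●●·○░░
○○●●●◇●░░
··●●●·○░░
○●●○◆○■░░
○○○●■○·░░
●●●○○○●░░
◇○○●■░░░░
■■■■■■■■■

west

░░░░░░░░░
░●●●●●·○░
░○○●●●◇●░
···●●●·○░
○○●●◆●○■░
○○○○●■○·░
◇●●●○○○●░
◇◇○○●■░░░
■■■■■■■■■

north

░░░░░░░░░
░░░░░░░░░
░●●●●●·○░
░○○●●●◇●░
···●◆●·○░
○○●●○●○■░
○○○○●■○·░
◇●●●○○○●░
◇◇○○●■░░░

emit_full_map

░●●●●●·○
░○○●●●◇●
···●◆●·○
○○●●○●○■
○○○○●■○·
◇●●●○○○●
◇◇○○●■░░


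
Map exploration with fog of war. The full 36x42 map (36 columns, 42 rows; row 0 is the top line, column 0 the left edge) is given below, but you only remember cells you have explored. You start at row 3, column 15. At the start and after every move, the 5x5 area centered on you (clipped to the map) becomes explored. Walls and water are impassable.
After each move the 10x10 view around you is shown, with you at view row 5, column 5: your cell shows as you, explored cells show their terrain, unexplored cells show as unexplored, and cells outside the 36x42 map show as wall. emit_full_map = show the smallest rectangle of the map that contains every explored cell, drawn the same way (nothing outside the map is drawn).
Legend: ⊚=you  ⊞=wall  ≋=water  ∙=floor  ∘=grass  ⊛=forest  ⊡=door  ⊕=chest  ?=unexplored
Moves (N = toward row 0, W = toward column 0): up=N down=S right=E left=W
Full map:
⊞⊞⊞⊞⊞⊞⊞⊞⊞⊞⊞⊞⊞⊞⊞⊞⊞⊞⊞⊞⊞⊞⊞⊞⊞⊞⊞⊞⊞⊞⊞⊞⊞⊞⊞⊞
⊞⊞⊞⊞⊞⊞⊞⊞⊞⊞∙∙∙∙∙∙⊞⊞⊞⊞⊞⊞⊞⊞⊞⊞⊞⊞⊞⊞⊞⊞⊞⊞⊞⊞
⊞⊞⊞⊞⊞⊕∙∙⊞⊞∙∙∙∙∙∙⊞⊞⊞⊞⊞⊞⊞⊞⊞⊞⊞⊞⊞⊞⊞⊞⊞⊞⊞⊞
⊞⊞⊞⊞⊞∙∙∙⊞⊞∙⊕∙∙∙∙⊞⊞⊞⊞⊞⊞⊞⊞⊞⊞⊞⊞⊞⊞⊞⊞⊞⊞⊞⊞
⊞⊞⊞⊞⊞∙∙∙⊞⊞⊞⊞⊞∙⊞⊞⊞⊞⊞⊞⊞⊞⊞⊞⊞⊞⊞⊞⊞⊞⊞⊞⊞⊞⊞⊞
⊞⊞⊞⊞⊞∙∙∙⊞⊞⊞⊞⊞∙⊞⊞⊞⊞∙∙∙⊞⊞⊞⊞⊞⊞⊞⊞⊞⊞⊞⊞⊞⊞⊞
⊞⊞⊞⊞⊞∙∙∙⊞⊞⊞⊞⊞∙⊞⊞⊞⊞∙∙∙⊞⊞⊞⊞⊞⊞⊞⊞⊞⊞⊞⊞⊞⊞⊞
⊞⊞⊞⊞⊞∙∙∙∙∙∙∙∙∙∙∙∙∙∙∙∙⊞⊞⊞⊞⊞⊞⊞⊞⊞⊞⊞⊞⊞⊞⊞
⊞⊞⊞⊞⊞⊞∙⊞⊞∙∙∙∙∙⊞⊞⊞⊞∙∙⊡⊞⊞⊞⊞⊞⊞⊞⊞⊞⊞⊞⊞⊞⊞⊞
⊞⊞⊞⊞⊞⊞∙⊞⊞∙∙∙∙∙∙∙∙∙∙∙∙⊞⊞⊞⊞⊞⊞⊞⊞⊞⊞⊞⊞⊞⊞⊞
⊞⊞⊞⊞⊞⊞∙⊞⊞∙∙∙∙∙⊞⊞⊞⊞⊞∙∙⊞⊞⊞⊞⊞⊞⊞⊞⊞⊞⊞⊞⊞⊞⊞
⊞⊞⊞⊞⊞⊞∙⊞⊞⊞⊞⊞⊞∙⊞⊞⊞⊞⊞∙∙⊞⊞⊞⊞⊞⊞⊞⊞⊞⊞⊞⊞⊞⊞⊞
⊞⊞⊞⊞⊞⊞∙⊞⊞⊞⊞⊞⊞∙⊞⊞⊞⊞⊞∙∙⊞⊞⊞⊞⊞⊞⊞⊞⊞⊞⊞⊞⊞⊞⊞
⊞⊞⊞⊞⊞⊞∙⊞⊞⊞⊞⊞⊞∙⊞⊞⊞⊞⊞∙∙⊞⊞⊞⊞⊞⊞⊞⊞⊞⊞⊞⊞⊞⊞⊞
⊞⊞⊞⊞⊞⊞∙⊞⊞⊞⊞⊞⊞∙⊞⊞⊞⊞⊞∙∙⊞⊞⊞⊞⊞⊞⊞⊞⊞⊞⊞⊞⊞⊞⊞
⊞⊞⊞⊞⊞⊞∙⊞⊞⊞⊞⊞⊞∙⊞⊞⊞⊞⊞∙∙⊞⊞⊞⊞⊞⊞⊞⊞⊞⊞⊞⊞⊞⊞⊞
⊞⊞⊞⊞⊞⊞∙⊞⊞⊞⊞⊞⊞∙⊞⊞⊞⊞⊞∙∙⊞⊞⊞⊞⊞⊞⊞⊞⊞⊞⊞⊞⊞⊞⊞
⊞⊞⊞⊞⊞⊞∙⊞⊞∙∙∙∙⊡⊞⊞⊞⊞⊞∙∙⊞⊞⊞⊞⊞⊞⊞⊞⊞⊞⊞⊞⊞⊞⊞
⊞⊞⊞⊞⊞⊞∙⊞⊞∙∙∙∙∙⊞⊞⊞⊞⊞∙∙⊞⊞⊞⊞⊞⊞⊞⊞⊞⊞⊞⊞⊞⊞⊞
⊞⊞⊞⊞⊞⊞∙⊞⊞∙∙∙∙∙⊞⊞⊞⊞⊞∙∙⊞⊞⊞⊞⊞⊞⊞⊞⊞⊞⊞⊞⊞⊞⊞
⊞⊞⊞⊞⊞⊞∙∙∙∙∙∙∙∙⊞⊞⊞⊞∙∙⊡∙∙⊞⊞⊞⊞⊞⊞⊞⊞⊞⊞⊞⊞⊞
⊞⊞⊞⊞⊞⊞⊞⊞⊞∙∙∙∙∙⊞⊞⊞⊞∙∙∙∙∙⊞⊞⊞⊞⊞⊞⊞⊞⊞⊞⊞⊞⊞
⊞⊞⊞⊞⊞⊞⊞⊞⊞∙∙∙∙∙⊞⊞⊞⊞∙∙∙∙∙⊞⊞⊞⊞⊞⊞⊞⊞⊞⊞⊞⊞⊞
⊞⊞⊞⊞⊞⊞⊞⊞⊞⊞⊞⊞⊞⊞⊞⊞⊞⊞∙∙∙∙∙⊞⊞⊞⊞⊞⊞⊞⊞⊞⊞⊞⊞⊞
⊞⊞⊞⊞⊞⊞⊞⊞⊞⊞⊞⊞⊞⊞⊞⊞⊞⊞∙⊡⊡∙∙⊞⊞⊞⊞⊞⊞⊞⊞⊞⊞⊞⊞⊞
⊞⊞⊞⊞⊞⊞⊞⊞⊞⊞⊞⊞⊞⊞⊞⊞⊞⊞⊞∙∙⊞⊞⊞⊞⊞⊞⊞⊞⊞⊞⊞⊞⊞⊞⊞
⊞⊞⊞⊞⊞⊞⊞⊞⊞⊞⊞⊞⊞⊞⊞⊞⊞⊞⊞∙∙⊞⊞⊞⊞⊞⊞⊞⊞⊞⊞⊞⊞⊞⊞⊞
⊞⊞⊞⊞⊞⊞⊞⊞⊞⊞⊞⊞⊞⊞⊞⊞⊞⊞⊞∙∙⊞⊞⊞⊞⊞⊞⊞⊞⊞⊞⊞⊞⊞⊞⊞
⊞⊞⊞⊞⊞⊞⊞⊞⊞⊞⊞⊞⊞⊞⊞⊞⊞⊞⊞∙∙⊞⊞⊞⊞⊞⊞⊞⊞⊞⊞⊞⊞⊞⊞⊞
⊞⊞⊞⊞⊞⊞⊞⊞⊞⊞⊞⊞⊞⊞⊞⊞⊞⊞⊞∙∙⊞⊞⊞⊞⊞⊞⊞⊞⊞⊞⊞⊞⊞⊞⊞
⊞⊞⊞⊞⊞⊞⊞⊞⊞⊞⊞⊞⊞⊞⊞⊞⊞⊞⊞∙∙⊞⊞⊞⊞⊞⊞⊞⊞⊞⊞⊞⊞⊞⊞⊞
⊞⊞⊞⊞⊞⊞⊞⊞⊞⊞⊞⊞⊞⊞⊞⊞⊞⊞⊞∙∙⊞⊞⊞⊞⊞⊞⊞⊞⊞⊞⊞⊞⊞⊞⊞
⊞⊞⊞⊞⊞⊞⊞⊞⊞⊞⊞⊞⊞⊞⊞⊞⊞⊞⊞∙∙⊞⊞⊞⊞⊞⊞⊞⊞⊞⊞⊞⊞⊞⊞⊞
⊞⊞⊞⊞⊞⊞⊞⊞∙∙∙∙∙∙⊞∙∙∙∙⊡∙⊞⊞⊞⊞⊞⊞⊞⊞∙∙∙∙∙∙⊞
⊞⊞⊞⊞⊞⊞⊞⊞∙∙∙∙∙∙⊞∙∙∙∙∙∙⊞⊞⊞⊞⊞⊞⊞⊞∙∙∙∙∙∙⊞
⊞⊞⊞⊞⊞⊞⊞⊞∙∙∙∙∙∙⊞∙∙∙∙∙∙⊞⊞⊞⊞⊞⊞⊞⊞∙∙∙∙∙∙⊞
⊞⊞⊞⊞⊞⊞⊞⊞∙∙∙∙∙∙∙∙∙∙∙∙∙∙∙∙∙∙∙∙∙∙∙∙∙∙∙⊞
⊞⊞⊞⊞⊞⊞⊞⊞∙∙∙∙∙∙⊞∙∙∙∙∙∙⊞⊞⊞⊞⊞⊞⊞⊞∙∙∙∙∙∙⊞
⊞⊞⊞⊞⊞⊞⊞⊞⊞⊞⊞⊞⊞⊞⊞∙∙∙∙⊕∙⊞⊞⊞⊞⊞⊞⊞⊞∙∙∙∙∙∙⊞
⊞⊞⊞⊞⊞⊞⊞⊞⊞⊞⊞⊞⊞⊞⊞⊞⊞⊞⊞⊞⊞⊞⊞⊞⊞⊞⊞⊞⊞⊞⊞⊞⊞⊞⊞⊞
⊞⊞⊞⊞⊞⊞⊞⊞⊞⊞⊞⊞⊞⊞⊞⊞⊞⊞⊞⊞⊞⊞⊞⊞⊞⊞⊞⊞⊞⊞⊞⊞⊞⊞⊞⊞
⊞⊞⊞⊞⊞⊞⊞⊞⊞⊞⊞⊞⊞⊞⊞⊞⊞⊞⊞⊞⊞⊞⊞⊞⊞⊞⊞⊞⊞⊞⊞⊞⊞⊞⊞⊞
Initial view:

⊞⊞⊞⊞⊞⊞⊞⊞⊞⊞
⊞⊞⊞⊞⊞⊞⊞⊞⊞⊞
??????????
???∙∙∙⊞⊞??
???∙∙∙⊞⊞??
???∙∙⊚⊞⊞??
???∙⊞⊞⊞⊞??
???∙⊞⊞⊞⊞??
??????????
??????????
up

⊞⊞⊞⊞⊞⊞⊞⊞⊞⊞
⊞⊞⊞⊞⊞⊞⊞⊞⊞⊞
⊞⊞⊞⊞⊞⊞⊞⊞⊞⊞
???⊞⊞⊞⊞⊞??
???∙∙∙⊞⊞??
???∙∙⊚⊞⊞??
???∙∙∙⊞⊞??
???∙⊞⊞⊞⊞??
???∙⊞⊞⊞⊞??
??????????

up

⊞⊞⊞⊞⊞⊞⊞⊞⊞⊞
⊞⊞⊞⊞⊞⊞⊞⊞⊞⊞
⊞⊞⊞⊞⊞⊞⊞⊞⊞⊞
⊞⊞⊞⊞⊞⊞⊞⊞⊞⊞
???⊞⊞⊞⊞⊞??
???∙∙⊚⊞⊞??
???∙∙∙⊞⊞??
???∙∙∙⊞⊞??
???∙⊞⊞⊞⊞??
???∙⊞⊞⊞⊞??

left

⊞⊞⊞⊞⊞⊞⊞⊞⊞⊞
⊞⊞⊞⊞⊞⊞⊞⊞⊞⊞
⊞⊞⊞⊞⊞⊞⊞⊞⊞⊞
⊞⊞⊞⊞⊞⊞⊞⊞⊞⊞
???⊞⊞⊞⊞⊞⊞?
???∙∙⊚∙⊞⊞?
???∙∙∙∙⊞⊞?
???∙∙∙∙⊞⊞?
????∙⊞⊞⊞⊞?
????∙⊞⊞⊞⊞?

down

⊞⊞⊞⊞⊞⊞⊞⊞⊞⊞
⊞⊞⊞⊞⊞⊞⊞⊞⊞⊞
⊞⊞⊞⊞⊞⊞⊞⊞⊞⊞
???⊞⊞⊞⊞⊞⊞?
???∙∙∙∙⊞⊞?
???∙∙⊚∙⊞⊞?
???∙∙∙∙⊞⊞?
???⊞∙⊞⊞⊞⊞?
????∙⊞⊞⊞⊞?
??????????

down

⊞⊞⊞⊞⊞⊞⊞⊞⊞⊞
⊞⊞⊞⊞⊞⊞⊞⊞⊞⊞
???⊞⊞⊞⊞⊞⊞?
???∙∙∙∙⊞⊞?
???∙∙∙∙⊞⊞?
???∙∙⊚∙⊞⊞?
???⊞∙⊞⊞⊞⊞?
???⊞∙⊞⊞⊞⊞?
??????????
??????????

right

⊞⊞⊞⊞⊞⊞⊞⊞⊞⊞
⊞⊞⊞⊞⊞⊞⊞⊞⊞⊞
??⊞⊞⊞⊞⊞⊞??
??∙∙∙∙⊞⊞??
??∙∙∙∙⊞⊞??
??∙∙∙⊚⊞⊞??
??⊞∙⊞⊞⊞⊞??
??⊞∙⊞⊞⊞⊞??
??????????
??????????

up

⊞⊞⊞⊞⊞⊞⊞⊞⊞⊞
⊞⊞⊞⊞⊞⊞⊞⊞⊞⊞
⊞⊞⊞⊞⊞⊞⊞⊞⊞⊞
??⊞⊞⊞⊞⊞⊞??
??∙∙∙∙⊞⊞??
??∙∙∙⊚⊞⊞??
??∙∙∙∙⊞⊞??
??⊞∙⊞⊞⊞⊞??
??⊞∙⊞⊞⊞⊞??
??????????

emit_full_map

⊞⊞⊞⊞⊞⊞
∙∙∙∙⊞⊞
∙∙∙⊚⊞⊞
∙∙∙∙⊞⊞
⊞∙⊞⊞⊞⊞
⊞∙⊞⊞⊞⊞

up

⊞⊞⊞⊞⊞⊞⊞⊞⊞⊞
⊞⊞⊞⊞⊞⊞⊞⊞⊞⊞
⊞⊞⊞⊞⊞⊞⊞⊞⊞⊞
⊞⊞⊞⊞⊞⊞⊞⊞⊞⊞
??⊞⊞⊞⊞⊞⊞??
??∙∙∙⊚⊞⊞??
??∙∙∙∙⊞⊞??
??∙∙∙∙⊞⊞??
??⊞∙⊞⊞⊞⊞??
??⊞∙⊞⊞⊞⊞??

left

⊞⊞⊞⊞⊞⊞⊞⊞⊞⊞
⊞⊞⊞⊞⊞⊞⊞⊞⊞⊞
⊞⊞⊞⊞⊞⊞⊞⊞⊞⊞
⊞⊞⊞⊞⊞⊞⊞⊞⊞⊞
???⊞⊞⊞⊞⊞⊞?
???∙∙⊚∙⊞⊞?
???∙∙∙∙⊞⊞?
???∙∙∙∙⊞⊞?
???⊞∙⊞⊞⊞⊞?
???⊞∙⊞⊞⊞⊞?

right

⊞⊞⊞⊞⊞⊞⊞⊞⊞⊞
⊞⊞⊞⊞⊞⊞⊞⊞⊞⊞
⊞⊞⊞⊞⊞⊞⊞⊞⊞⊞
⊞⊞⊞⊞⊞⊞⊞⊞⊞⊞
??⊞⊞⊞⊞⊞⊞??
??∙∙∙⊚⊞⊞??
??∙∙∙∙⊞⊞??
??∙∙∙∙⊞⊞??
??⊞∙⊞⊞⊞⊞??
??⊞∙⊞⊞⊞⊞??

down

⊞⊞⊞⊞⊞⊞⊞⊞⊞⊞
⊞⊞⊞⊞⊞⊞⊞⊞⊞⊞
⊞⊞⊞⊞⊞⊞⊞⊞⊞⊞
??⊞⊞⊞⊞⊞⊞??
??∙∙∙∙⊞⊞??
??∙∙∙⊚⊞⊞??
??∙∙∙∙⊞⊞??
??⊞∙⊞⊞⊞⊞??
??⊞∙⊞⊞⊞⊞??
??????????

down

⊞⊞⊞⊞⊞⊞⊞⊞⊞⊞
⊞⊞⊞⊞⊞⊞⊞⊞⊞⊞
??⊞⊞⊞⊞⊞⊞??
??∙∙∙∙⊞⊞??
??∙∙∙∙⊞⊞??
??∙∙∙⊚⊞⊞??
??⊞∙⊞⊞⊞⊞??
??⊞∙⊞⊞⊞⊞??
??????????
??????????

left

⊞⊞⊞⊞⊞⊞⊞⊞⊞⊞
⊞⊞⊞⊞⊞⊞⊞⊞⊞⊞
???⊞⊞⊞⊞⊞⊞?
???∙∙∙∙⊞⊞?
???∙∙∙∙⊞⊞?
???∙∙⊚∙⊞⊞?
???⊞∙⊞⊞⊞⊞?
???⊞∙⊞⊞⊞⊞?
??????????
??????????

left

⊞⊞⊞⊞⊞⊞⊞⊞⊞⊞
⊞⊞⊞⊞⊞⊞⊞⊞⊞⊞
????⊞⊞⊞⊞⊞⊞
???∙∙∙∙∙⊞⊞
???∙∙∙∙∙⊞⊞
???⊕∙⊚∙∙⊞⊞
???⊞⊞∙⊞⊞⊞⊞
???⊞⊞∙⊞⊞⊞⊞
??????????
??????????

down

⊞⊞⊞⊞⊞⊞⊞⊞⊞⊞
????⊞⊞⊞⊞⊞⊞
???∙∙∙∙∙⊞⊞
???∙∙∙∙∙⊞⊞
???⊕∙∙∙∙⊞⊞
???⊞⊞⊚⊞⊞⊞⊞
???⊞⊞∙⊞⊞⊞⊞
???⊞⊞∙⊞⊞??
??????????
??????????

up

⊞⊞⊞⊞⊞⊞⊞⊞⊞⊞
⊞⊞⊞⊞⊞⊞⊞⊞⊞⊞
????⊞⊞⊞⊞⊞⊞
???∙∙∙∙∙⊞⊞
???∙∙∙∙∙⊞⊞
???⊕∙⊚∙∙⊞⊞
???⊞⊞∙⊞⊞⊞⊞
???⊞⊞∙⊞⊞⊞⊞
???⊞⊞∙⊞⊞??
??????????

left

⊞⊞⊞⊞⊞⊞⊞⊞⊞⊞
⊞⊞⊞⊞⊞⊞⊞⊞⊞⊞
?????⊞⊞⊞⊞⊞
???∙∙∙∙∙∙⊞
???∙∙∙∙∙∙⊞
???∙⊕⊚∙∙∙⊞
???⊞⊞⊞∙⊞⊞⊞
???⊞⊞⊞∙⊞⊞⊞
????⊞⊞∙⊞⊞?
??????????

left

⊞⊞⊞⊞⊞⊞⊞⊞⊞⊞
⊞⊞⊞⊞⊞⊞⊞⊞⊞⊞
??????⊞⊞⊞⊞
???⊞∙∙∙∙∙∙
???⊞∙∙∙∙∙∙
???⊞∙⊚∙∙∙∙
???⊞⊞⊞⊞∙⊞⊞
???⊞⊞⊞⊞∙⊞⊞
?????⊞⊞∙⊞⊞
??????????

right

⊞⊞⊞⊞⊞⊞⊞⊞⊞⊞
⊞⊞⊞⊞⊞⊞⊞⊞⊞⊞
?????⊞⊞⊞⊞⊞
??⊞∙∙∙∙∙∙⊞
??⊞∙∙∙∙∙∙⊞
??⊞∙⊕⊚∙∙∙⊞
??⊞⊞⊞⊞∙⊞⊞⊞
??⊞⊞⊞⊞∙⊞⊞⊞
????⊞⊞∙⊞⊞?
??????????

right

⊞⊞⊞⊞⊞⊞⊞⊞⊞⊞
⊞⊞⊞⊞⊞⊞⊞⊞⊞⊞
????⊞⊞⊞⊞⊞⊞
?⊞∙∙∙∙∙∙⊞⊞
?⊞∙∙∙∙∙∙⊞⊞
?⊞∙⊕∙⊚∙∙⊞⊞
?⊞⊞⊞⊞∙⊞⊞⊞⊞
?⊞⊞⊞⊞∙⊞⊞⊞⊞
???⊞⊞∙⊞⊞??
??????????

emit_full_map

???⊞⊞⊞⊞⊞⊞
⊞∙∙∙∙∙∙⊞⊞
⊞∙∙∙∙∙∙⊞⊞
⊞∙⊕∙⊚∙∙⊞⊞
⊞⊞⊞⊞∙⊞⊞⊞⊞
⊞⊞⊞⊞∙⊞⊞⊞⊞
??⊞⊞∙⊞⊞??

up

⊞⊞⊞⊞⊞⊞⊞⊞⊞⊞
⊞⊞⊞⊞⊞⊞⊞⊞⊞⊞
⊞⊞⊞⊞⊞⊞⊞⊞⊞⊞
???⊞⊞⊞⊞⊞⊞⊞
?⊞∙∙∙∙∙∙⊞⊞
?⊞∙∙∙⊚∙∙⊞⊞
?⊞∙⊕∙∙∙∙⊞⊞
?⊞⊞⊞⊞∙⊞⊞⊞⊞
?⊞⊞⊞⊞∙⊞⊞⊞⊞
???⊞⊞∙⊞⊞??

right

⊞⊞⊞⊞⊞⊞⊞⊞⊞⊞
⊞⊞⊞⊞⊞⊞⊞⊞⊞⊞
⊞⊞⊞⊞⊞⊞⊞⊞⊞⊞
??⊞⊞⊞⊞⊞⊞⊞?
⊞∙∙∙∙∙∙⊞⊞?
⊞∙∙∙∙⊚∙⊞⊞?
⊞∙⊕∙∙∙∙⊞⊞?
⊞⊞⊞⊞∙⊞⊞⊞⊞?
⊞⊞⊞⊞∙⊞⊞⊞⊞?
??⊞⊞∙⊞⊞???

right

⊞⊞⊞⊞⊞⊞⊞⊞⊞⊞
⊞⊞⊞⊞⊞⊞⊞⊞⊞⊞
⊞⊞⊞⊞⊞⊞⊞⊞⊞⊞
?⊞⊞⊞⊞⊞⊞⊞??
∙∙∙∙∙∙⊞⊞??
∙∙∙∙∙⊚⊞⊞??
∙⊕∙∙∙∙⊞⊞??
⊞⊞⊞∙⊞⊞⊞⊞??
⊞⊞⊞∙⊞⊞⊞⊞??
?⊞⊞∙⊞⊞????

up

⊞⊞⊞⊞⊞⊞⊞⊞⊞⊞
⊞⊞⊞⊞⊞⊞⊞⊞⊞⊞
⊞⊞⊞⊞⊞⊞⊞⊞⊞⊞
⊞⊞⊞⊞⊞⊞⊞⊞⊞⊞
?⊞⊞⊞⊞⊞⊞⊞??
∙∙∙∙∙⊚⊞⊞??
∙∙∙∙∙∙⊞⊞??
∙⊕∙∙∙∙⊞⊞??
⊞⊞⊞∙⊞⊞⊞⊞??
⊞⊞⊞∙⊞⊞⊞⊞??

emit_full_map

??⊞⊞⊞⊞⊞⊞⊞
⊞∙∙∙∙∙⊚⊞⊞
⊞∙∙∙∙∙∙⊞⊞
⊞∙⊕∙∙∙∙⊞⊞
⊞⊞⊞⊞∙⊞⊞⊞⊞
⊞⊞⊞⊞∙⊞⊞⊞⊞
??⊞⊞∙⊞⊞??

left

⊞⊞⊞⊞⊞⊞⊞⊞⊞⊞
⊞⊞⊞⊞⊞⊞⊞⊞⊞⊞
⊞⊞⊞⊞⊞⊞⊞⊞⊞⊞
⊞⊞⊞⊞⊞⊞⊞⊞⊞⊞
??⊞⊞⊞⊞⊞⊞⊞?
⊞∙∙∙∙⊚∙⊞⊞?
⊞∙∙∙∙∙∙⊞⊞?
⊞∙⊕∙∙∙∙⊞⊞?
⊞⊞⊞⊞∙⊞⊞⊞⊞?
⊞⊞⊞⊞∙⊞⊞⊞⊞?

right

⊞⊞⊞⊞⊞⊞⊞⊞⊞⊞
⊞⊞⊞⊞⊞⊞⊞⊞⊞⊞
⊞⊞⊞⊞⊞⊞⊞⊞⊞⊞
⊞⊞⊞⊞⊞⊞⊞⊞⊞⊞
?⊞⊞⊞⊞⊞⊞⊞??
∙∙∙∙∙⊚⊞⊞??
∙∙∙∙∙∙⊞⊞??
∙⊕∙∙∙∙⊞⊞??
⊞⊞⊞∙⊞⊞⊞⊞??
⊞⊞⊞∙⊞⊞⊞⊞??

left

⊞⊞⊞⊞⊞⊞⊞⊞⊞⊞
⊞⊞⊞⊞⊞⊞⊞⊞⊞⊞
⊞⊞⊞⊞⊞⊞⊞⊞⊞⊞
⊞⊞⊞⊞⊞⊞⊞⊞⊞⊞
??⊞⊞⊞⊞⊞⊞⊞?
⊞∙∙∙∙⊚∙⊞⊞?
⊞∙∙∙∙∙∙⊞⊞?
⊞∙⊕∙∙∙∙⊞⊞?
⊞⊞⊞⊞∙⊞⊞⊞⊞?
⊞⊞⊞⊞∙⊞⊞⊞⊞?
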